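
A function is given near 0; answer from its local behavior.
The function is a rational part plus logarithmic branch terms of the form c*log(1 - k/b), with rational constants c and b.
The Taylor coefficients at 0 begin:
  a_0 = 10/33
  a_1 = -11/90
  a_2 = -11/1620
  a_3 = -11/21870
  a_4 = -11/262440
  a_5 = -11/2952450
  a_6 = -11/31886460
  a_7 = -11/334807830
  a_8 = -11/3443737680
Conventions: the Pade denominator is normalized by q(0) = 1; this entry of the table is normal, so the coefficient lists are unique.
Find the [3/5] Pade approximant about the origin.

Taylor coefficients needed (read off): a_0 = 10/33, a_1 = -11/90, a_2 = -11/1620, a_3 = -11/21870, a_4 = -11/262440, a_5 = -11/2952450, a_6 = -11/31886460, a_7 = -11/334807830, a_8 = -11/3443737680.
Write the denominator as Q(k) = 1 + q1*k + q2*k^2 + q3*k^3 + q4*k^4 + q5*k^5. Requiring Q*f - P = O(k^9) with deg P <= 3 kills the coefficients of k^4..k^8 in Q*f:
  k^4: a_4 + q1*a_3 + q2*a_2 + q3*a_1 + q4*a_0 = 0, i.e. -11/262440 + (-11/21870)*q1 + (-11/1620)*q2 + (-11/90)*q3 + (10/33)*q4 = 0.
  k^5: a_5 + q1*a_4 + q2*a_3 + q3*a_2 + q4*a_1 + q5*a_0 = 0, i.e. -11/2952450 + (-11/262440)*q1 + (-11/21870)*q2 + (-11/1620)*q3 + (-11/90)*q4 + (10/33)*q5 = 0.
  k^6: a_6 + q1*a_5 + q2*a_4 + q3*a_3 + q4*a_2 + q5*a_1 = 0, i.e. -11/31886460 + (-11/2952450)*q1 + (-11/262440)*q2 + (-11/21870)*q3 + (-11/1620)*q4 + (-11/90)*q5 = 0.
  k^7: a_7 + q1*a_6 + q2*a_5 + q3*a_4 + q4*a_3 + q5*a_2 = 0, i.e. -11/334807830 + (-11/31886460)*q1 + (-11/2952450)*q2 + (-11/262440)*q3 + (-11/21870)*q4 + (-11/1620)*q5 = 0.
  k^8: a_8 + q1*a_7 + q2*a_6 + q3*a_5 + q4*a_4 + q5*a_3 = 0, i.e. -11/3443737680 + (-11/334807830)*q1 + (-11/31886460)*q2 + (-11/2952450)*q3 + (-11/262440)*q4 + (-11/21870)*q5 = 0.
Solving this linear system: q1 = -313367/1563984, q2 = 3487307/295592976, q3 = -103633/591185952, q4 = -23837/39905051760, q5 = -5203/861949118016.
The numerator is Q*f truncated at degree 3: P0 = a_0 = 10/33; P1 = a_1 + q1*a_0 = -23604347/129028680; P2 = a_2 + q1*a_1 + q2*a_0 = 2075180117/97545682080; P3 = a_3 + q1*a_2 + q2*a_1 + q3*a_0 = -41458799/65030454720.

The Pade approximant has numerator coefficients [10/33, -23604347/129028680, 2075180117/97545682080, -41458799/65030454720]; denominator coefficients [1, -313367/1563984, 3487307/295592976, -103633/591185952, -23837/39905051760, -5203/861949118016].


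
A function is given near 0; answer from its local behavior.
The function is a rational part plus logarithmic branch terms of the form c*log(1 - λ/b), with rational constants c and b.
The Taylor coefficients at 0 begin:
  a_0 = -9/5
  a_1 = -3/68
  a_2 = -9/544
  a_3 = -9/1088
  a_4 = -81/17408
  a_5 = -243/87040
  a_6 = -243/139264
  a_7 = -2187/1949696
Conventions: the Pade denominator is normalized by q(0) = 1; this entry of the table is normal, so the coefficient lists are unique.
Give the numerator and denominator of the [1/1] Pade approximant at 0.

The Pade approximant has numerator coefficients [-9/5, 429/680]; denominator coefficients [1, -3/8].

Taylor coefficients needed (read off): a_0 = -9/5, a_1 = -3/68, a_2 = -9/544.
Write the denominator as Q(λ) = 1 + q1*λ. Requiring Q*f - P = O(λ^3) with deg P <= 1 kills the coefficients of λ^2..λ^2 in Q*f:
  λ^2: a_2 + q1*a_1 = 0, i.e. -9/544 + (-3/68)*q1 = 0.
Solving this linear system: q1 = -3/8.
The numerator is Q*f truncated at degree 1: P0 = a_0 = -9/5; P1 = a_1 + q1*a_0 = 429/680.


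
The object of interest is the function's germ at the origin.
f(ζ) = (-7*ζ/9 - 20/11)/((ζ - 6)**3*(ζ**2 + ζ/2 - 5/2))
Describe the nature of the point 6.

The denominator factor ζ - 6 vanishes at 6 and appears to the power 3; the numerator there equals -214/33, nonzero, and no other factor vanishes.
Hence a pole whose order is the multiplicity, 3.

The point is a pole of order 3.


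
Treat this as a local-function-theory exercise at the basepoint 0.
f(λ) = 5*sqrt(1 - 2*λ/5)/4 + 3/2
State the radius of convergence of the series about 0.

Branch term (5/4)*sqrt(1 - λ/(5/2)): its argument vanishes at λ = 5/2, a square-root branch point, modulus 5/2.
The radius of convergence is the smallest modulus among the singular points: 5/2.

The radius of convergence is 5/2.


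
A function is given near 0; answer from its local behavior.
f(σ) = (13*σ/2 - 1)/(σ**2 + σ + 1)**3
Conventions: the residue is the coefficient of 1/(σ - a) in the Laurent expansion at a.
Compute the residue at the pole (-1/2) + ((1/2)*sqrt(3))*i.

The factor σ**2 + σ + 1 splits as (σ - a)(σ - a') with a = (-1/2) + ((1/2)*sqrt(3))*i, a' = (-1/2) - ((1/2)*sqrt(3))*i. At the order-3 pole a set g(σ) = (σ - a)^3*f(σ) = [13*σ/2 - 1] / (σ - a')^3.
Order-3 pole: residue = g''(a)/2; g''((-1/2) + ((1/2)*sqrt(3))*i) = ((17/9)*sqrt(3))*i, so the residue is ((17/18)*sqrt(3))*i.

The residue is ((17/18)*sqrt(3))*i.


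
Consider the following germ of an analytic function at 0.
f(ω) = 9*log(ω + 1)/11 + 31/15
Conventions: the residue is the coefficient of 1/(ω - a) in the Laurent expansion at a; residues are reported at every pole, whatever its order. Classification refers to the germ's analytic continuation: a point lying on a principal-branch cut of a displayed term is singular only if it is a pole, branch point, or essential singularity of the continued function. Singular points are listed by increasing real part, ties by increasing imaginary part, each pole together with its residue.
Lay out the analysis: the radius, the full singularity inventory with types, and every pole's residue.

Radius of convergence at 0: 1.
At -1: a logarithmic branch point.

Branch term (9/11)*log(1 - ω/(-1)): its argument vanishes at ω = -1, a logarithmic branch point, modulus 1.
The radius of convergence is the smallest modulus among the singular points: 1.


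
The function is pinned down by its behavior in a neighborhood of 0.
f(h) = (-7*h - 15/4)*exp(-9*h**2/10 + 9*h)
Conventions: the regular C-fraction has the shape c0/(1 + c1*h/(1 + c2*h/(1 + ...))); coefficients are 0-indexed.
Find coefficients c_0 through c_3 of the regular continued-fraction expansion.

The regular C-fraction coefficients are [-15/4, -163/15, 13879/2445, -3865779/2262277].

Taylor coefficients (expand at 0): a_0 = -15/4, a_1 = -163/4, a_2 = -423/2, a_3 = -14049/20.
c0 = a_0 = -15/4. Peel one level at a time: if S = 1 + c*h/S' with S'(0) = 1, then c is the h-coefficient of S and S' = c*h/(S - 1).
S_1 = c0/f = 1 + (-163/15)*h + (13879/225)*h^2 + ...; c1 = -163/15.
S_2 = c1*h/(S_1 - 1) = 1 + (13879/2445)*h + (1288593/132845)*h^2 + ...; c2 = 13879/2445.
S_3 = c2*h/(S_2 - 1) = 1 + (-3865779/2262277)*h + ...; c3 = -3865779/2262277.


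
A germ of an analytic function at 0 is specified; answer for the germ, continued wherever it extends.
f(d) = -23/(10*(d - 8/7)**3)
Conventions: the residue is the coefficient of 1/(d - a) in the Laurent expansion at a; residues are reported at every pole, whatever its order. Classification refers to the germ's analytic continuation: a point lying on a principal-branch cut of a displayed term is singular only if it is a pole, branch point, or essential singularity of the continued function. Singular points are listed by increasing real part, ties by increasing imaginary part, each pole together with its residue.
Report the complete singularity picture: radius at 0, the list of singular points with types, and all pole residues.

Denominator factor (d - 8/7)^3: pole of order 3 at 8/7, modulus 8/7.
The radius of convergence is the smallest modulus among the singular points: 8/7.
At the order-3 pole 8/7 set g(d) = (d - (8/7))^3*f(d) = -23/10.
Order-3 pole: residue = g''(a)/2; g''(8/7) = 0, so the residue is 0.

Radius of convergence at 0: 8/7.
At 8/7: a pole of order 3; residue 0.


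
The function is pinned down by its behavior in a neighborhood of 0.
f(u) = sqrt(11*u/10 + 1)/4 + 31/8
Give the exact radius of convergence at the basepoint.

Branch term (1/4)*sqrt(1 - u/(-10/11)): its argument vanishes at u = -10/11, a square-root branch point, modulus 10/11.
The radius of convergence is the smallest modulus among the singular points: 10/11.

The radius of convergence is 10/11.


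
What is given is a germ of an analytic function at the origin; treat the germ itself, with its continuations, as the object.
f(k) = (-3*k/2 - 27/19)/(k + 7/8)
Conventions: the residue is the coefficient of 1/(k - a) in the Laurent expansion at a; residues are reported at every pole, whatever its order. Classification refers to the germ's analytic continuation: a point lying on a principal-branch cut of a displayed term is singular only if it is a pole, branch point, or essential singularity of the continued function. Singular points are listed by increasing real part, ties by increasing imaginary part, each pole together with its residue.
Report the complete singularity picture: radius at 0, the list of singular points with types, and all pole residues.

Radius of convergence at 0: 7/8.
At -7/8: a pole of order 1; residue -33/304.

Denominator factor (k + 7/8): pole of order 1 at -7/8, modulus 7/8.
The radius of convergence is the smallest modulus among the singular points: 7/8.
At the order-1 pole -7/8 set g(k) = (k - (-7/8))*f(k) = -3*k/2 - 27/19.
Simple pole: residue = g(a) at a = -7/8, which is -33/304.


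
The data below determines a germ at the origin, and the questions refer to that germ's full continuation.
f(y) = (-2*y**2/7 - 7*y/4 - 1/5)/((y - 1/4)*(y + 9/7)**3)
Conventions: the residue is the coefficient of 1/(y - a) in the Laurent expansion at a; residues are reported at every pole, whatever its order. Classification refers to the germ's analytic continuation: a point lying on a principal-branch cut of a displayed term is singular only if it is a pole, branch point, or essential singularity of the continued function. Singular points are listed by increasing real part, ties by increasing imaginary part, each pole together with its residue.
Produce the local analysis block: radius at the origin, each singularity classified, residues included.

Radius of convergence at 0: 1/4.
At -9/7: a pole of order 3; residue 71932/397535.
At 1/4: a pole of order 1; residue -71932/397535.

Denominator factor (y + 9/7)^3: pole of order 3 at -9/7, modulus 9/7.
Denominator factor (y - 1/4): pole of order 1 at 1/4, modulus 1/4.
The radius of convergence is the smallest modulus among the singular points: 1/4.
At the order-3 pole -9/7 set g(y) = (y - (-9/7))^3*f(y) = (-2*y**2/7 - 7*y/4 - 1/5)/(y - 1/4).
Order-3 pole: residue = g''(a)/2; g''(-9/7) = 143864/397535, so the residue is 71932/397535.
At the order-1 pole 1/4 set g(y) = (y - (1/4))*f(y) = (-2*y**2/7 - 7*y/4 - 1/5)/(y + 9/7)**3.
Simple pole: residue = g(a) at a = 1/4, which is -71932/397535.
List the singular points by increasing real part (a conjugate pair: the negative imaginary part first).


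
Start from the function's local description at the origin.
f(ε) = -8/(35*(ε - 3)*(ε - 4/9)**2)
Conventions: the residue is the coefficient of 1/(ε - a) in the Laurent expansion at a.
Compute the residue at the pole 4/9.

At the order-2 pole 4/9 set g(ε) = (ε - (4/9))^2*f(ε) = -8/(35*(ε - 3)).
Order-2 pole: residue = g'(a); g'(4/9) = 648/18515, so the residue is 648/18515.

The residue is 648/18515.


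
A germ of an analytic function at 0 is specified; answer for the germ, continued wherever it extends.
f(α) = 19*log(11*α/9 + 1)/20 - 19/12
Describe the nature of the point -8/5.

There is no denominator, hence no pole anywhere.
Branch term log(1 - α/(-9/11)): argument at -8/5 is -43/45, nonzero, so -8/5 is not its branch point (a point on a principal cut is still regular for the continued germ).
So the germ continues analytically to -8/5.

The point is a regular point.


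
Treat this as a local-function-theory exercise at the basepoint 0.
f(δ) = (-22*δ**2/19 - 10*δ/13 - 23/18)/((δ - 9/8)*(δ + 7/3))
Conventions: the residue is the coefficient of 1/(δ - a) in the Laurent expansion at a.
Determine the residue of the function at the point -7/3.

At the order-1 pole -7/3 set g(δ) = (δ - (-7/3))*f(δ) = (-22*δ**2/19 - 10*δ/13 - 23/18)/(δ - 9/8).
Simple pole: residue = g(a) at a = -7/3, which is 102916/61503.

The residue is 102916/61503.


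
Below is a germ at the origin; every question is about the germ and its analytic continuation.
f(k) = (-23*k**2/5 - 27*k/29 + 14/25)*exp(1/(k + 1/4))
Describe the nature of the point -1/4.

The exponent 1/(k - (-1/4)) has a pole at -1/4, so exp(1/(k - (-1/4))) takes every nonzero value near it: an essential singularity (not a pole of any order).

The point is an essential singularity.


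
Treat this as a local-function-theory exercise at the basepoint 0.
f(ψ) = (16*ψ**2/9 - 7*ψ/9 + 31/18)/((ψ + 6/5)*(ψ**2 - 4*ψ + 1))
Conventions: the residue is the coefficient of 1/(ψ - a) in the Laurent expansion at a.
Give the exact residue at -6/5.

The residue is 2347/3258.

At the order-1 pole -6/5 set g(ψ) = (ψ - (-6/5))*f(ψ) = (16*ψ**2/9 - 7*ψ/9 + 31/18)/(ψ**2 - 4*ψ + 1).
Simple pole: residue = g(a) at a = -6/5, which is 2347/3258.


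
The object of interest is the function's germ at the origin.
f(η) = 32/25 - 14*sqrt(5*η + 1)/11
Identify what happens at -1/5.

The term (-14/11)*sqrt(1 - η/(-1/5)) has argument 1 - -1/5/(-1/5) = 0 at -1/5: a square-root (algebraic, two-sheeted) branch point; the remaining terms are analytic or single-valued there.

The point is an algebraic (square-root) branch point.


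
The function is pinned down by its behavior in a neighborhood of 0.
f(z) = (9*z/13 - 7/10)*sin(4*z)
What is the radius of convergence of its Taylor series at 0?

The radius of convergence is infinite.

The factor sin(4*z) is entire and contributes no finite singular point.
The polynomial part has no poles.
No finite singular points: the Taylor series at 0 converges everywhere.


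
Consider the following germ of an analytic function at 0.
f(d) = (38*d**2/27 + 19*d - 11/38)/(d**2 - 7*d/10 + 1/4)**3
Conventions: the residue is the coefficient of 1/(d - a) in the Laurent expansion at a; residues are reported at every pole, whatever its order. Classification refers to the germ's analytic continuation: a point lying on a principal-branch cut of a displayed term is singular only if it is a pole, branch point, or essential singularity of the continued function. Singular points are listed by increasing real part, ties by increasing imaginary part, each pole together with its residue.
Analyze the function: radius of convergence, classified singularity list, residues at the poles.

Denominator factor (d**2 - 7*d/10 + 1/4)^3: discriminant -51/100, complex-conjugate roots (7/20) + ((1/20)*sqrt(51))*i and (7/20) - ((1/20)*sqrt(51))*i; poles of order 3, moduli 1/2 and 1/2.
The radius of convergence is the smallest modulus among the singular points: 1/2.
The factor d**2 - 7*d/10 + 1/4 splits as (d - a)(d - a') with a = (7/20) - ((1/20)*sqrt(51))*i, a' = (7/20) + ((1/20)*sqrt(51))*i. At the order-3 pole a set g(d) = (d - a)^3*f(d) = [38*d**2/27 + 19*d - 11/38] / (d - a')^3.
Order-3 pole: residue = g''(a)/2; g''((7/20) - ((1/20)*sqrt(51))*i) = ((450944000/7561107)*sqrt(51))*i, so the residue is ((225472000/7561107)*sqrt(51))*i.
The factor d**2 - 7*d/10 + 1/4 splits as (d - a)(d - a') with a = (7/20) + ((1/20)*sqrt(51))*i, a' = (7/20) - ((1/20)*sqrt(51))*i. At the order-3 pole a set g(d) = (d - a)^3*f(d) = [38*d**2/27 + 19*d - 11/38] / (d - a')^3.
Order-3 pole: residue = g''(a)/2; g''((7/20) + ((1/20)*sqrt(51))*i) = -((450944000/7561107)*sqrt(51))*i, so the residue is -((225472000/7561107)*sqrt(51))*i.
List the singular points by increasing real part (a conjugate pair: the negative imaginary part first).

Radius of convergence at 0: 1/2.
At (7/20) - ((1/20)*sqrt(51))*i: a pole of order 3; residue ((225472000/7561107)*sqrt(51))*i.
At (7/20) + ((1/20)*sqrt(51))*i: a pole of order 3; residue -((225472000/7561107)*sqrt(51))*i.


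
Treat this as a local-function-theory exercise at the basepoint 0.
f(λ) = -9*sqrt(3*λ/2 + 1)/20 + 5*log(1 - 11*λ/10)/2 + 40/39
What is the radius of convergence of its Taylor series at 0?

The radius of convergence is 2/3.

Branch term (-9/20)*sqrt(1 - λ/(-2/3)): its argument vanishes at λ = -2/3, a square-root branch point, modulus 2/3.
Branch term (5/2)*log(1 - λ/(10/11)): its argument vanishes at λ = 10/11, a logarithmic branch point, modulus 10/11.
The radius of convergence is the smallest modulus among the singular points: 2/3.


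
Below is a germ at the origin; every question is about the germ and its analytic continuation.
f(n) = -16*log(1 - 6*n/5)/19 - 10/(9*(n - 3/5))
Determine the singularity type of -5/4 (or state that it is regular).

The point is a regular point.

Denominator factors: n - 3/5 = -37/20 at n = -5/4 — none vanishes.
Branch term log(1 - n/(5/6)): argument at -5/4 is 5/2, nonzero, so -5/4 is not its branch point (a point on a principal cut is still regular for the continued germ).
So the germ continues analytically to -5/4.


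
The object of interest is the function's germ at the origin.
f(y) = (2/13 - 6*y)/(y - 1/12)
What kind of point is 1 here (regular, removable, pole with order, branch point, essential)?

Denominator factors: y - 1/12 = 11/12 at y = 1 — none vanishes.
So the germ continues analytically to 1.

The point is a regular point.


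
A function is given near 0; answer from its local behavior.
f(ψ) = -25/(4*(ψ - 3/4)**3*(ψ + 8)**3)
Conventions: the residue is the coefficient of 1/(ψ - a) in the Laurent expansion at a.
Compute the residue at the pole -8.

At the order-3 pole -8 set g(ψ) = (ψ - (-8))^3*f(ψ) = -25/(4*(ψ - 3/4)**3).
Order-3 pole: residue = g''(a)/2; g''(-8) = 3072/2100875, so the residue is 1536/2100875.

The residue is 1536/2100875.


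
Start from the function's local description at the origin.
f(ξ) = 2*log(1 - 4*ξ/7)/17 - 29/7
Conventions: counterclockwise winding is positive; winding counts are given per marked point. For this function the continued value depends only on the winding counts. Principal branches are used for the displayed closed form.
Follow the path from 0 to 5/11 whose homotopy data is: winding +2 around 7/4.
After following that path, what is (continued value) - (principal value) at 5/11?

The rational part is single-valued and drops out of the difference; each branch term changes only by its own monodromy.
(2/17)*log(1 - ξ/(7/4)): each positive loop around 7/4 adds 2*pi*i to the log, so winding +2 contributes (2/17)*(2)*2*pi*i = (8/17)*pi*i.
Summing the contributions at ξ = 5/11 gives (8/17)*pi*i.

Continued minus principal equals (8/17)*pi*i.


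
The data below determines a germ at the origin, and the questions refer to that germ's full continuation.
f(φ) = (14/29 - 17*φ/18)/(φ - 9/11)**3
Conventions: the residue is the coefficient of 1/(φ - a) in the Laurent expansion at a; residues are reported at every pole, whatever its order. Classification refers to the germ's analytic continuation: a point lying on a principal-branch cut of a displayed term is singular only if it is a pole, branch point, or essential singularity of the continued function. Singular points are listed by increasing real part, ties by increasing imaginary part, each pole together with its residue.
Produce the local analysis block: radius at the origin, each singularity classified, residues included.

Radius of convergence at 0: 9/11.
At 9/11: a pole of order 3; residue 0.

Denominator factor (φ - 9/11)^3: pole of order 3 at 9/11, modulus 9/11.
The radius of convergence is the smallest modulus among the singular points: 9/11.
At the order-3 pole 9/11 set g(φ) = (φ - (9/11))^3*f(φ) = 14/29 - 17*φ/18.
Order-3 pole: residue = g''(a)/2; g''(9/11) = 0, so the residue is 0.


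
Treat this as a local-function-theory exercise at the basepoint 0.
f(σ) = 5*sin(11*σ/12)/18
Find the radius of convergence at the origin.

The radius of convergence is infinite.

The factor sin(11*σ/12) is entire and contributes no finite singular point.
The polynomial part has no poles.
No finite singular points: the Taylor series at 0 converges everywhere.


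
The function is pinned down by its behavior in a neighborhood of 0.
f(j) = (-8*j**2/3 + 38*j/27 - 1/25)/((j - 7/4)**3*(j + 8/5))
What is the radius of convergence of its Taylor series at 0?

The radius of convergence is 8/5.

Denominator factor (j + 8/5): pole of order 1 at -8/5, modulus 8/5.
Denominator factor (j - 7/4)^3: pole of order 3 at 7/4, modulus 7/4.
The radius of convergence is the smallest modulus among the singular points: 8/5.


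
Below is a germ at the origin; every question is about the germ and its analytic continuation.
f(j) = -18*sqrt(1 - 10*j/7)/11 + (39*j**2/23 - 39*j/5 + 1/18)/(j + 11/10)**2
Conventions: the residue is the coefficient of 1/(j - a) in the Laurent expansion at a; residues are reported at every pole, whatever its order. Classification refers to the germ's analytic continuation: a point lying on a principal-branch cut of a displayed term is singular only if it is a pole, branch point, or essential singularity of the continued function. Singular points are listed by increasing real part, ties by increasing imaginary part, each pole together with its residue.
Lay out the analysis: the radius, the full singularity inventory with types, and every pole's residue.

Denominator factor (j + 11/10)^2: pole of order 2 at -11/10, modulus 11/10.
Branch term (-18/11)*sqrt(1 - j/(7/10)): its argument vanishes at j = 7/10, a square-root branch point, modulus 7/10.
The radius of convergence is the smallest modulus among the singular points: 7/10.
The branch term is analytic at -11/10 and contributes nothing to the residue; only the rational part matters.
At the order-2 pole -11/10 set g(j) = (j - (-11/10))^2*(rational part) = 39*j**2/23 - 39*j/5 + 1/18.
Order-2 pole: residue = g'(a); g'(-11/10) = -1326/115, so the residue is -1326/115.
List the singular points by increasing real part (a conjugate pair: the negative imaginary part first).

Radius of convergence at 0: 7/10.
At -11/10: a pole of order 2; residue -1326/115.
At 7/10: an algebraic (square-root) branch point.


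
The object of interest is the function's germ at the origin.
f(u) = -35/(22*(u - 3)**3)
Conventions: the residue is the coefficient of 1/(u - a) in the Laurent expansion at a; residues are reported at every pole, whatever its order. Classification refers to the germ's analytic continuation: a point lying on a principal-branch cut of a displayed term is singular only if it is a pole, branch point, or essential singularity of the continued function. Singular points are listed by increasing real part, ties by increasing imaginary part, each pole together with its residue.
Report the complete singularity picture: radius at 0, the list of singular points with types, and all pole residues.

Radius of convergence at 0: 3.
At 3: a pole of order 3; residue 0.

Denominator factor (u - 3)^3: pole of order 3 at 3, modulus 3.
The radius of convergence is the smallest modulus among the singular points: 3.
At the order-3 pole 3 set g(u) = (u - (3))^3*f(u) = -35/22.
Order-3 pole: residue = g''(a)/2; g''(3) = 0, so the residue is 0.


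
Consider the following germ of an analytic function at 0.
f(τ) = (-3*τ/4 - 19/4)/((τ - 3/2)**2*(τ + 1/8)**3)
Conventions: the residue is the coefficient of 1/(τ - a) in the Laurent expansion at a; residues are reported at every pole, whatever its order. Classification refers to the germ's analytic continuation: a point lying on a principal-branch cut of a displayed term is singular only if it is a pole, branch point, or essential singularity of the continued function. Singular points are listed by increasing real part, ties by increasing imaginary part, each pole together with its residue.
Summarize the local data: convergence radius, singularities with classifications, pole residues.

Denominator factor (τ - 3/2)^2: pole of order 2 at 3/2, modulus 3/2.
Denominator factor (τ + 1/8)^3: pole of order 3 at -1/8, modulus 1/8.
The radius of convergence is the smallest modulus among the singular points: 1/8.
At the order-3 pole -1/8 set g(τ) = (τ - (-1/8))^3*f(τ) = (-3*τ/4 - 19/4)/(τ - 3/2)**2.
Order-3 pole: residue = g''(a)/2; g''(-1/8) = -134400/28561, so the residue is -67200/28561.
At the order-2 pole 3/2 set g(τ) = (τ - (3/2))^2*f(τ) = (-3*τ/4 - 19/4)/(τ + 1/8)**3.
Order-2 pole: residue = g'(a); g'(3/2) = 67200/28561, so the residue is 67200/28561.
List the singular points by increasing real part (a conjugate pair: the negative imaginary part first).

Radius of convergence at 0: 1/8.
At -1/8: a pole of order 3; residue -67200/28561.
At 3/2: a pole of order 2; residue 67200/28561.


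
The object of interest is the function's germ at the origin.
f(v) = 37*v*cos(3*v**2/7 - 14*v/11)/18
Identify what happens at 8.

There is no denominator, hence no pole anywhere.
The factor cos(3*v**2/7 - 14*v/11) is entire.
So the germ continues analytically to 8.

The point is a regular point.


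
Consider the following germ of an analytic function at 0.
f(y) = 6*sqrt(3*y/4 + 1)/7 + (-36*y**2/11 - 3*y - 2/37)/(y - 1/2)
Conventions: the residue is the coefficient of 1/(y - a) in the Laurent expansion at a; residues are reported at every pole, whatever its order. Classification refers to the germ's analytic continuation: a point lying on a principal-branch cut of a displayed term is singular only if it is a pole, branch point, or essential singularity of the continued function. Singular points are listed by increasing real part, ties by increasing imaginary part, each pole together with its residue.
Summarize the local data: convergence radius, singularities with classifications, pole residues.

Radius of convergence at 0: 1/2.
At -4/3: an algebraic (square-root) branch point.
At 1/2: a pole of order 1; residue -1931/814.

Denominator factor (y - 1/2): pole of order 1 at 1/2, modulus 1/2.
Branch term (6/7)*sqrt(1 - y/(-4/3)): its argument vanishes at y = -4/3, a square-root branch point, modulus 4/3.
The radius of convergence is the smallest modulus among the singular points: 1/2.
The branch term is analytic at 1/2 and contributes nothing to the residue; only the rational part matters.
At the order-1 pole 1/2 set g(y) = (y - (1/2))*(rational part) = -36*y**2/11 - 3*y - 2/37.
Simple pole: residue = g(a) at a = 1/2, which is -1931/814.
List the singular points by increasing real part (a conjugate pair: the negative imaginary part first).


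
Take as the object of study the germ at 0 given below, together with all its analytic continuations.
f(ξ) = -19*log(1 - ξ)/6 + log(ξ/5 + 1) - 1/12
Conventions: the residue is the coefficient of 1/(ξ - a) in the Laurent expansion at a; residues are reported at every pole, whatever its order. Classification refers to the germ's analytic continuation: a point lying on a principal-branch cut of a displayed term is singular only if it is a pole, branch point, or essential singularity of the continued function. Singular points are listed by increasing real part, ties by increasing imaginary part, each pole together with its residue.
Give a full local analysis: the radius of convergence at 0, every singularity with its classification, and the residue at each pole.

Branch term (-19/6)*log(1 - ξ/(1)): its argument vanishes at ξ = 1, a logarithmic branch point, modulus 1.
Branch term (1)*log(1 - ξ/(-5)): its argument vanishes at ξ = -5, a logarithmic branch point, modulus 5.
The radius of convergence is the smallest modulus among the singular points: 1.
List the singular points by increasing real part (a conjugate pair: the negative imaginary part first).

Radius of convergence at 0: 1.
At -5: a logarithmic branch point.
At 1: a logarithmic branch point.


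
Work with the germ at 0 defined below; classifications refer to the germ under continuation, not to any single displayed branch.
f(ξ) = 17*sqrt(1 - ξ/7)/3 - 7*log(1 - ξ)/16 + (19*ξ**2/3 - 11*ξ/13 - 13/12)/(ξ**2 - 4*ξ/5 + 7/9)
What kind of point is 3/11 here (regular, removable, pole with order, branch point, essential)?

The point is a regular point.

Denominator factors: ξ**2 - 4*ξ/5 + 7/9 = 3452/5445 at ξ = 3/11 — none vanishes.
Branch term log(1 - ξ/(1)): argument at 3/11 is 8/11, nonzero, so 3/11 is not its branch point (a point on a principal cut is still regular for the continued germ).
Branch term sqrt(1 - ξ/(7)): argument at 3/11 is 74/77, nonzero, so 3/11 is not its branch point (a point on a principal cut is still regular for the continued germ).
So the germ continues analytically to 3/11.


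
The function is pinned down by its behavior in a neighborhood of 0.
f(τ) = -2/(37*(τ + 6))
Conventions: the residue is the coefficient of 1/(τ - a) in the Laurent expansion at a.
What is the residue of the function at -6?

At the order-1 pole -6 set g(τ) = (τ - (-6))*f(τ) = -2/37.
Simple pole: residue = g(a) at a = -6, which is -2/37.

The residue is -2/37.


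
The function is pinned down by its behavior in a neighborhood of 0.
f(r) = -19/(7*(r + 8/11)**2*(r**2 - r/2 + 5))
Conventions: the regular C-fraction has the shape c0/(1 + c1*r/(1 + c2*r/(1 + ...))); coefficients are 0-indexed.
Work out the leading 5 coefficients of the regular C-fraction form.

The regular C-fraction coefficients are [-2299/2240, 53/20, -581/848, 34231/70384, 6900388/19888211].

Taylor coefficients (expand at 0): a_0 = -2299/2240, a_1 = 121847/44800, a_2 = -19152969/3584000, a_3 = 85961909/8960000, a_4 = -93555922119/5734400000.
c0 = a_0 = -2299/2240. Peel one level at a time: if S = 1 + c*r/S' with S'(0) = 1, then c is the r-coefficient of S and S' = c*r/(S - 1).
S_1 = c0/f = 1 + (53/20)*r + (581/320)*r^2 + ...; c1 = 53/20.
S_2 = c1*r/(S_1 - 1) = 1 + (-581/848)*r + (239617/719104)*r^2 + ...; c2 = -581/848.
S_3 = c2*r/(S_2 - 1) = 1 + (34231/70384)*r + (-32549/192892)*r^2 + ...; c3 = 34231/70384.
S_4 = c3*r/(S_3 - 1) = 1 + (6900388/19888211)*r + ...; c4 = 6900388/19888211.


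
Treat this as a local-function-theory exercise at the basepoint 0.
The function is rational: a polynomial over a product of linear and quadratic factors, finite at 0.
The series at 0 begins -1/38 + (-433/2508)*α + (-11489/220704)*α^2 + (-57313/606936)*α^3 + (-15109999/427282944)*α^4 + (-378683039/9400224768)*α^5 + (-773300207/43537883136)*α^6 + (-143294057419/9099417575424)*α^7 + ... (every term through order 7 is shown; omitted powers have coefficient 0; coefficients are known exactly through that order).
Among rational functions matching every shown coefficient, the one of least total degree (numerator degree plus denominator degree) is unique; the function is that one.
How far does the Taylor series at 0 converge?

No rational of total degree below 5 reproduces all 8 coefficients; solving the [1/4] Pade equations on them gives f(α) = (-8*α/3 - 8/19)/(α**2 + 5*α/11 - 4)**2, whose expansion matches every shown term.
Denominator factor (α**2 + 5*α/11 - 4)^2: discriminant 1961/121, real irrational roots -5/22 + (1/22)*sqrt(1961) and -5/22 - (1/22)*sqrt(1961); poles of order 2, moduli -5/22 + (1/22)*sqrt(1961) and 5/22 + (1/22)*sqrt(1961).
The radius of convergence is the smallest modulus among the singular points: -5/22 + (1/22)*sqrt(1961).

The radius of convergence is -5/22 + (1/22)*sqrt(1961).


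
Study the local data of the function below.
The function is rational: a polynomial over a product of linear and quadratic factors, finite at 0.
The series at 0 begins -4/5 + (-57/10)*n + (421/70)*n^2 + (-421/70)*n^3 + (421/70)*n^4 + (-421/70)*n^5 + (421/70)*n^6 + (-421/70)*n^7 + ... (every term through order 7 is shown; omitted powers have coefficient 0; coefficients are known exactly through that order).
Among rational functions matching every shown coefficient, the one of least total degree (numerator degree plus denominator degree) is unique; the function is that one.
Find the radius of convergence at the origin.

No rational of total degree below 3 reproduces all 8 coefficients; solving the [2/1] Pade equations on them gives f(n) = (11*n**2/35 - 13*n/2 - 4/5)/(n + 1), whose expansion matches every shown term.
Denominator factor (n + 1): pole of order 1 at -1, modulus 1.
The radius of convergence is the smallest modulus among the singular points: 1.

The radius of convergence is 1.


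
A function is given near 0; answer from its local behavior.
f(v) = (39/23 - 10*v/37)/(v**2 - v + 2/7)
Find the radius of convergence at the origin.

Denominator factor (v**2 - v + 2/7): discriminant -1/7, complex-conjugate roots (1/2) + ((1/14)*sqrt(7))*i and (1/2) - ((1/14)*sqrt(7))*i; poles of order 1, moduli (1/7)*sqrt(14) and (1/7)*sqrt(14).
The radius of convergence is the smallest modulus among the singular points: (1/7)*sqrt(14).

The radius of convergence is (1/7)*sqrt(14).


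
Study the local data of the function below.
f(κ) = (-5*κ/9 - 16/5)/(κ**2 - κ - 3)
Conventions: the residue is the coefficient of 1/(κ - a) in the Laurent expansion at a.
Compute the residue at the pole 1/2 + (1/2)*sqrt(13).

The factor κ**2 - κ - 3 splits as (κ - a)(κ - a') with a = 1/2 + (1/2)*sqrt(13), a' = 1/2 - (1/2)*sqrt(13). At the order-1 pole a set g(κ) = (κ - a)*f(κ) = [-5*κ/9 - 16/5] / (κ - a').
Simple pole: residue = g(a) at a = 1/2 + (1/2)*sqrt(13), which is -5/18 - (313/1170)*sqrt(13).

The residue is -5/18 - (313/1170)*sqrt(13).


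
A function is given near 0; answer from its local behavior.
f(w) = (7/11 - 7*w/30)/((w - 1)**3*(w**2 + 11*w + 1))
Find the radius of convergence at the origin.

The radius of convergence is 11/2 - (3/2)*sqrt(13).

Denominator factor (w**2 + 11*w + 1): discriminant 117, real irrational roots -11/2 + (3/2)*sqrt(13) and -11/2 - (3/2)*sqrt(13); poles of order 1, moduli 11/2 - (3/2)*sqrt(13) and 11/2 + (3/2)*sqrt(13).
Denominator factor (w - 1)^3: pole of order 3 at 1, modulus 1.
The radius of convergence is the smallest modulus among the singular points: 11/2 - (3/2)*sqrt(13).


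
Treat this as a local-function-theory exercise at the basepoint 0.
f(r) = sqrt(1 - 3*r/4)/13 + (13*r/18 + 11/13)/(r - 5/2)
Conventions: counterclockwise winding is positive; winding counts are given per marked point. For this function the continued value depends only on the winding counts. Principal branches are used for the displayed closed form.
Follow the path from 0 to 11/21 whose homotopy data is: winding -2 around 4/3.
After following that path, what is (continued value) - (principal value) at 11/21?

Continued minus principal equals 0.

The rational part is single-valued and drops out of the difference; each branch term changes only by its own monodromy.
(1/13)*sqrt(1 - r/(4/3)): winding -2 is even, the square root returns to the same sheet, contribution 0.
Summing the contributions at r = 11/21 gives 0.


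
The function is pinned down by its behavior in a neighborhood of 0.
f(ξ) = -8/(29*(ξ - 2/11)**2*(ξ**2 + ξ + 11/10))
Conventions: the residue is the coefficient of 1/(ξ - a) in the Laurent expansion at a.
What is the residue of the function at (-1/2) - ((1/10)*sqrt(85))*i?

The factor ξ**2 + ξ + 11/10 splits as (ξ - a)(ξ - a') with a = (-1/2) - ((1/10)*sqrt(85))*i, a' = (-1/2) + ((1/10)*sqrt(85))*i. At the order-1 pole a set g(ξ) = (ξ - a)*f(ξ) = [-8/(29*(ξ - 2/11)**2)] / (ξ - a').
Simple pole: residue = g(a) at a = (-1/2) - ((1/10)*sqrt(85))*i, which is (-7986000/73407149) + ((4510880/1247921533)*sqrt(85))*i.

The residue is (-7986000/73407149) + ((4510880/1247921533)*sqrt(85))*i.


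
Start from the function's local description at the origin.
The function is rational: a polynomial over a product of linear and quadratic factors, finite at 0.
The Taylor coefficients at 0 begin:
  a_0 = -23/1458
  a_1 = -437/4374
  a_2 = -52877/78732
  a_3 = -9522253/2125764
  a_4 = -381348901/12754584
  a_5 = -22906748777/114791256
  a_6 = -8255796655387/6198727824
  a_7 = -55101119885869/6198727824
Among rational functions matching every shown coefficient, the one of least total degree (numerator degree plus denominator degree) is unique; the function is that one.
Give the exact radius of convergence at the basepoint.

The radius of convergence is -2/3 + (1/3)*sqrt(6).

No rational of total degree below 5 reproduces all 8 coefficients; solving the [0/5] Pade equations on them gives f(φ) = -23/(9*(φ - 9)**3*(φ**2 + 4*φ/3 - 2/9)), whose expansion matches every shown term.
Denominator factor (φ - 9)^3: pole of order 3 at 9, modulus 9.
Denominator factor (φ**2 + 4*φ/3 - 2/9): discriminant 8/3, real irrational roots -2/3 + (1/3)*sqrt(6) and -2/3 - (1/3)*sqrt(6); poles of order 1, moduli -2/3 + (1/3)*sqrt(6) and 2/3 + (1/3)*sqrt(6).
The radius of convergence is the smallest modulus among the singular points: -2/3 + (1/3)*sqrt(6).


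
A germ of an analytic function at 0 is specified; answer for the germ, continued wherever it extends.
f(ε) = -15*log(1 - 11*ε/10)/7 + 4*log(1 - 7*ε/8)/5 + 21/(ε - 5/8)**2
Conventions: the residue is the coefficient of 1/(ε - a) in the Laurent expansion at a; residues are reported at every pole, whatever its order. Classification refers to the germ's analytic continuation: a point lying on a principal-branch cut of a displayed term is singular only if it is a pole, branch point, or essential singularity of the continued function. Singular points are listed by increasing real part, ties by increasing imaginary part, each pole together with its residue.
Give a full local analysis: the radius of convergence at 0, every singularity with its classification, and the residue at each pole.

Radius of convergence at 0: 5/8.
At 5/8: a pole of order 2; residue 0.
At 10/11: a logarithmic branch point.
At 8/7: a logarithmic branch point.

Denominator factor (ε - 5/8)^2: pole of order 2 at 5/8, modulus 5/8.
Branch term (-15/7)*log(1 - ε/(10/11)): its argument vanishes at ε = 10/11, a logarithmic branch point, modulus 10/11.
Branch term (4/5)*log(1 - ε/(8/7)): its argument vanishes at ε = 8/7, a logarithmic branch point, modulus 8/7.
The radius of convergence is the smallest modulus among the singular points: 5/8.
The branch terms are analytic at 5/8 and contribute nothing to the residue; only the rational part matters.
At the order-2 pole 5/8 set g(ε) = (ε - (5/8))^2*(rational part) = 21.
Order-2 pole: residue = g'(a); g'(5/8) = 0, so the residue is 0.
List the singular points by increasing real part (a conjugate pair: the negative imaginary part first).


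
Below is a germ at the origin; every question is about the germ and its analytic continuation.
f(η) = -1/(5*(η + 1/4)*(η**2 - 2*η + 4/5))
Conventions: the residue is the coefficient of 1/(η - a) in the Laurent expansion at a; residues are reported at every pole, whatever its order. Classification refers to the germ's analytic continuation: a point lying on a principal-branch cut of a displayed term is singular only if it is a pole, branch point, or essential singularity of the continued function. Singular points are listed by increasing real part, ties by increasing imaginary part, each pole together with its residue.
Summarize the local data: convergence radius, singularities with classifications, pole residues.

Denominator factor (η + 1/4): pole of order 1 at -1/4, modulus 1/4.
Denominator factor (η**2 - 2*η + 4/5): discriminant 4/5, real irrational roots 1 + (1/5)*sqrt(5) and 1 - (1/5)*sqrt(5); poles of order 1, moduli 1 + (1/5)*sqrt(5) and 1 - (1/5)*sqrt(5).
The radius of convergence is the smallest modulus among the singular points: 1/4.
At the order-1 pole -1/4 set g(η) = (η - (-1/4))*f(η) = -1/(5*(η**2 - 2*η + 4/5)).
Simple pole: residue = g(a) at a = -1/4, which is -16/109.
The factor η**2 - 2*η + 4/5 splits as (η - a)(η - a') with a = 1 - (1/5)*sqrt(5), a' = 1 + (1/5)*sqrt(5). At the order-1 pole a set g(η) = (η - a)*f(η) = [-1/(5*(η + 1/4))] / (η - a').
Simple pole: residue = g(a) at a = 1 - (1/5)*sqrt(5), which is 8/109 + (10/109)*sqrt(5).
The factor η**2 - 2*η + 4/5 splits as (η - a)(η - a') with a = 1 + (1/5)*sqrt(5), a' = 1 - (1/5)*sqrt(5). At the order-1 pole a set g(η) = (η - a)*f(η) = [-1/(5*(η + 1/4))] / (η - a').
Simple pole: residue = g(a) at a = 1 + (1/5)*sqrt(5), which is 8/109 - (10/109)*sqrt(5).
List the singular points by increasing real part (a conjugate pair: the negative imaginary part first).

Radius of convergence at 0: 1/4.
At -1/4: a pole of order 1; residue -16/109.
At 1 - (1/5)*sqrt(5): a pole of order 1; residue 8/109 + (10/109)*sqrt(5).
At 1 + (1/5)*sqrt(5): a pole of order 1; residue 8/109 - (10/109)*sqrt(5).
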